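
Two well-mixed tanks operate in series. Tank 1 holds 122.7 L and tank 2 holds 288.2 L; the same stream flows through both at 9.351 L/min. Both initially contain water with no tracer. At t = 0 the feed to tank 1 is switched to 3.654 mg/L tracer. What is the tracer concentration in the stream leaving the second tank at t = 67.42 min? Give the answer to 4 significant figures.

Time constants: τᵢ = Vᵢ/Q for each well-mixed tank.
τ₁ = 122.7/9.351 = 13.1216 min; τ₂ = 288.2/9.351 = 30.8202 min.
Tank 1: C₁ = C_in(1 − e^(−t/τ₁)). Tank 2 (τ₁ ≠ τ₂): C₂ = C_in[1 − (τ₁ e^(−t/τ₁) − τ₂ e^(−t/τ₂))/(τ₁ − τ₂)].
At t = 67.42: e^(−t/τ₁) = 0.00586885, e^(−t/τ₂) = 0.112194.
C₂ = 3.654·[1 − (13.1216·0.00586885 − 30.8202·0.112194)/(-17.6986)] = 3.654·0.808977 = 2.95600 mg/L.

2.956 mg/L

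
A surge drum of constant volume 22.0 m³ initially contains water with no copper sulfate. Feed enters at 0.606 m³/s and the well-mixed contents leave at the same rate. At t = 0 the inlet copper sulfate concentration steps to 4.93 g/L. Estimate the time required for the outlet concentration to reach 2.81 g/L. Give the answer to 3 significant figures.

30.6 s

Species balance: V dC/dt = Q(C_in − C) ⇒ τ = V/Q = 36.304 s.
C(t) = C_in + (C₀ − C_in) e^(−t/τ). Set C = 2.81 and solve for t:
e^(−t/τ) = (C − C_in)/(C₀ − C_in) = (2.81 − 4.93)/(0 − 4.93) = 0.43002
t = −τ ln(…) = 36.304 × 0.84392 = 30.637 s.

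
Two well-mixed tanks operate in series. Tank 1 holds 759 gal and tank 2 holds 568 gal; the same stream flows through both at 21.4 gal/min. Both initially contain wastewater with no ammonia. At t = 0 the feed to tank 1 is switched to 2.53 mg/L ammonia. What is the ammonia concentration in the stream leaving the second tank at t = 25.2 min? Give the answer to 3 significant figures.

Species balance on tank i: dCᵢ/dt = (Cᵢ₋₁ − Cᵢ)/τᵢ with τᵢ = Vᵢ/Q.
τ₁ = 759/21.4 = 35.467 min; τ₂ = 568/21.4 = 26.542 min.
Solving the cascade with C₁(0)=C₂(0)=0 gives C₂(t) = C_in[1 − (τ₁ e^(−t/τ₁) − τ₂ e^(−t/τ₂))/(τ₁ − τ₂)].
At t = 25.2: e^(−t/τ₁) = 0.49139, e^(−t/τ₂) = 0.38696.
C₂ = 2.53·[1 − (35.467·0.49139 − 26.542·0.38696)/(8.9252)] = 2.53·0.19804 = 0.50105 mg/L.

0.501 mg/L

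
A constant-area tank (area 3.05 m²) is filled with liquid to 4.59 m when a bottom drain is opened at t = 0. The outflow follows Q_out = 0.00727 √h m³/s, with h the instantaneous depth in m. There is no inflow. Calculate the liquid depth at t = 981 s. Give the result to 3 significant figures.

With no inflow, A dh/dt = −0.00727 √h.
∫ h^(−1/2) dh = −(0.00727/A) ∫ dt, giving 2√h = 2√h₀ − (0.00727/A) t.
√h = √4.59 − 0.00727·981/(2·3.05) = 2.1424 − 1.1692 = 0.97327.
h = 0.97327² = 0.94725 m.

0.947 m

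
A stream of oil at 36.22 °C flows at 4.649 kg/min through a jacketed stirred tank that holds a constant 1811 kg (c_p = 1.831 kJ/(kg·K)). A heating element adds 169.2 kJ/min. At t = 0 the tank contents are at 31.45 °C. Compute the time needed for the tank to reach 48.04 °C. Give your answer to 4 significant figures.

435.6 min

Energy balance: M c_p dT/dt = ṁ c_p (T_in − T) + 169.2.
τ = M/ṁ = 389.546 min; T_ss = T_in + Q̇/(ṁ c_p) = 56.0971 °C.
T(t) = T_ss + (T₀ − T_ss) e^(−t/τ). Set T = 48.04:
e^(−t/τ) = (48.04 − 56.0971)/(31.45 − 56.0971) = 0.326898
t = −389.546 · ln(0.326898) = 435.555 min.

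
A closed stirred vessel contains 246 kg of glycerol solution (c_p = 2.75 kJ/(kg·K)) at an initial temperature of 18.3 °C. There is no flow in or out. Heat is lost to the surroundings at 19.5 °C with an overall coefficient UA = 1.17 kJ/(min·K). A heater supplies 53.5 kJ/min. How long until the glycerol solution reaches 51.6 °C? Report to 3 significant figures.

Lumped-capacitance energy balance: M c_p dT/dt = UA(T_amb − T) + Q̇.
τ = M c_p/UA = 578.21 min; T_ss = T_amb + Q̇/UA = 19.5 + 53.5/1.17 = 65.226 °C.
T(t) = T_ss + (T₀ − T_ss)e^(−t/τ); set T = 51.6:
t = −τ ln[(T − T_ss)/(T₀ − T_ss)] = −578.21 · ln(0.29038) = 714.99 min.

715 min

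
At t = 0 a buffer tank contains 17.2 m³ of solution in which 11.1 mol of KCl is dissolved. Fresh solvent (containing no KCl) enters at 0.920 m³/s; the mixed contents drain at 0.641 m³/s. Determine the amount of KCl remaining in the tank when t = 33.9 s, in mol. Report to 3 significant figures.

4.06 mol

Total volume: dV/dt = Q_in − Q_out = 0.27900 m³/s, so V(t) = 17.2 + 0.27900 t and V(33.9) = 26.658 m³.
Species balance (pure solvent in): dm/dt = −Q_out · m/V(t).
dm/m = −Q_out dt/(V₀ + 0.27900 t); integrating gives ln(m/m₀) = −(Q_out/(Q_in−Q_out)) ln(V/V₀).
m = m₀ (V₀/V)^(Q_out/(Q_in−Q_out)) = 11.1 × (17.2/26.658)^(2.2975) = 4.0561 mol.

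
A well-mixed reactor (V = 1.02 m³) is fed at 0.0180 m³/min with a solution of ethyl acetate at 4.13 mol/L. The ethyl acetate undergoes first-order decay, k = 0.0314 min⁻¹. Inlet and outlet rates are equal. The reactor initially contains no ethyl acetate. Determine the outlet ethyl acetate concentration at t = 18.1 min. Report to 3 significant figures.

V dC/dt = Q(C_in − C) − k V C.
This is linear with rate a = Q/V + k = 0.049047 min⁻¹.
C_ss = Q C_in/(Q + kV) = 1.4860 mol/L; C(t) = C_ss + (C₀ − C_ss) e^(−a t).
C(18.1) = 1.4860 + (-1.4860)·e^(−0.049047·18.1) = 1.4860 + (-1.4860)·0.41158 = 0.87437 mol/L.

0.874 mol/L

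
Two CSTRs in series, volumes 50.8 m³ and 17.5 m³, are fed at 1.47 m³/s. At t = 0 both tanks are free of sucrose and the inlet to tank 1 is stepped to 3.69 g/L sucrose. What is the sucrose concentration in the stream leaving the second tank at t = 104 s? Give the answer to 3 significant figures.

Each tank obeys Vᵢ dCᵢ/dt = Q(Cᵢ₋₁ − Cᵢ), so τᵢ = Vᵢ/Q.
τ₁ = 50.8/1.47 = 34.558 s; τ₂ = 17.5/1.47 = 11.905 s.
Solving the cascade with C₁(0)=C₂(0)=0 gives C₂(t) = C_in[1 − (τ₁ e^(−t/τ₁) − τ₂ e^(−t/τ₂))/(τ₁ − τ₂)].
At t = 104: e^(−t/τ₁) = 0.049319, e^(−t/τ₂) = 0.00016070.
C₂ = 3.69·[1 − (34.558·0.049319 − 11.905·0.00016070)/(22.653)] = 3.69·0.92485 = 3.4127 g/L.

3.41 g/L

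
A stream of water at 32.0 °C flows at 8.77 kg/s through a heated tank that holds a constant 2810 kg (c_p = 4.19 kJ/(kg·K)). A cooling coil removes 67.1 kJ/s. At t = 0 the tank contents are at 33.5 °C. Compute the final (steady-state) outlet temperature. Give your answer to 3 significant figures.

30.2 °C

Heat balance on the well-mixed liquid: M c_p dT/dt = ṁ c_p (T_in − T) − 67.1.
At steady state dT/dt = 0 ⇒ T_ss = T_in − Q̇/(ṁ c_p) = 32.0 − 67.1/(8.77·4.19) = 30.174 °C.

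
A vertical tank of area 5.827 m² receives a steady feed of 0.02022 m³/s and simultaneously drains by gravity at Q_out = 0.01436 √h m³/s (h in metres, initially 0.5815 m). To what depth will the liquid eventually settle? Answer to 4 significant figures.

1.983 m

A dh/dt = Q_in − 0.01436 √h. Steady state requires inflow = outflow:
Q_in = 0.01436 √h_ss ⇒ √h_ss = 0.02022/0.01436 = 1.40808.
h_ss = 1.40808² = 1.98268 m. (Since h₀ = 0.5815 m < h_ss, the level will rise toward this value.)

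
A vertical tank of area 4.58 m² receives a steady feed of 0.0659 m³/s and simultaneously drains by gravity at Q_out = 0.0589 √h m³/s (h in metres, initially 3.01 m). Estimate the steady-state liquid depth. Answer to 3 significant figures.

Unsteady balance on liquid volume: A dh/dt = Q_in − 0.0589 √h. At steady state dh/dt = 0:
Q_in = 0.0589 √h_ss ⇒ √h_ss = 0.0659/0.0589 = 1.1188.
h_ss = 1.1188² = 1.2518 m. (Since h₀ = 3.01 m > h_ss, the level will fall toward this value.)

1.25 m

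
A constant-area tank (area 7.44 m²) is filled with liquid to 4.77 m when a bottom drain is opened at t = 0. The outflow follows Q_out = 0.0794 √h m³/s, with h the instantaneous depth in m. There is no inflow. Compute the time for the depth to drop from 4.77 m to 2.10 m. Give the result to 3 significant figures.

Mass balance (ρ constant): A dh/dt = −0.0794 √h.
∫ h^(−1/2) dh = −(0.0794/A) ∫ dt, giving 2√h = 2√h₀ − (0.0794/A) t.
t = 2A(√h₀ − √h)/0.0794 = 2·7.44·(√4.77 − √2.10)/0.0794
  = 14.880 × (2.1840 − 1.4491) / 0.0794 = 137.72 s.

138 s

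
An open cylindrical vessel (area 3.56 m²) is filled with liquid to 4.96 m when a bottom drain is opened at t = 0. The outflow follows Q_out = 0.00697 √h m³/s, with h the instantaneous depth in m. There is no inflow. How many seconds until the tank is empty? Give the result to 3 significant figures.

2280 s

With no inflow, A dh/dt = −0.00697 √h.
∫ h^(−1/2) dh = −(0.00697/A) ∫ dt, giving 2√h = 2√h₀ − (0.00697/A) t.
Set h = 0: 2√h₀ = (0.00697/A) t_empty ⇒ t_empty = 2A√h₀/0.00697.
t_empty = 2·3.56·√4.96/0.00697 = 7.1200·2.2271/0.00697 = 2275.0 s.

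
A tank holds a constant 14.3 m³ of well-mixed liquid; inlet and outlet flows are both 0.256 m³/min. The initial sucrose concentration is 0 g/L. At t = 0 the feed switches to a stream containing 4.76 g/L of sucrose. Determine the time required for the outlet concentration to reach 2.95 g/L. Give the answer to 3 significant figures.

54.0 min

Transient balance on the dissolved component: V dC/dt = Q(C_in − C), so τ = V/Q = 55.859 min.
C(t) = C_in + (C₀ − C_in) e^(−t/τ). Set C = 2.95 and solve for t:
e^(−t/τ) = (C − C_in)/(C₀ − C_in) = (2.95 − 4.76)/(0 − 4.76) = 0.38025
t = −τ ln(…) = 55.859 × 0.96692 = 54.012 min.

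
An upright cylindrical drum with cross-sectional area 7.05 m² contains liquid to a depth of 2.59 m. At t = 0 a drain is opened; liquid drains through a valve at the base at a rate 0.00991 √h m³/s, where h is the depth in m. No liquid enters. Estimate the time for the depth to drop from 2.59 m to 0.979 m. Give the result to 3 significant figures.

882 s

A dh/dt = −Q_out = −0.00991 √h.
∫ h^(−1/2) dh = −(0.00991/A) ∫ dt, giving 2√h = 2√h₀ − (0.00991/A) t.
t = 2A(√h₀ − √h)/0.00991 = 2·7.05·(√2.59 − √0.979)/0.00991
  = 14.100 × (1.6093 − 0.98944) / 0.00991 = 882.00 s.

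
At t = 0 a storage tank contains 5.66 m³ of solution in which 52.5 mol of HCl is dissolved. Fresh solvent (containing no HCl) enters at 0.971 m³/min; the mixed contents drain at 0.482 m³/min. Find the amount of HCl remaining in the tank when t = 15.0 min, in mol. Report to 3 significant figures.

Total volume: dV/dt = Q_in − Q_out = 0.48900 m³/min, so V(t) = 5.66 + 0.48900 t and V(15.0) = 12.995 m³.
No HCl enters, so dm/dt = −Q_out · (m/V).
dm/m = −Q_out dt/(V₀ + 0.48900 t); integrating gives ln(m/m₀) = −(Q_out/(Q_in−Q_out)) ln(V/V₀).
m = m₀ (V₀/V)^(Q_out/(Q_in−Q_out)) = 52.5 × (5.66/12.995)^(0.98569) = 23.140 mol.

23.1 mol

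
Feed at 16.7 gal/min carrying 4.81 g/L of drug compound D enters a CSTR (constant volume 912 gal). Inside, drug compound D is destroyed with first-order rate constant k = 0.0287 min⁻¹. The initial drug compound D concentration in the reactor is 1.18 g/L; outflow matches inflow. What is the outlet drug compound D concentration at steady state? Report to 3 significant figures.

Species balance: V dC/dt = Q C_in − Q C − k V C.
At steady state: 0 = Q C_in − (Q + kV) C_ss, so C_ss = Q C_in/(Q + kV).
C_ss = 16.7·4.81/(16.7 + 0.0287·912) = 80.327/42.874 = 1.8735 g/L.

1.87 g/L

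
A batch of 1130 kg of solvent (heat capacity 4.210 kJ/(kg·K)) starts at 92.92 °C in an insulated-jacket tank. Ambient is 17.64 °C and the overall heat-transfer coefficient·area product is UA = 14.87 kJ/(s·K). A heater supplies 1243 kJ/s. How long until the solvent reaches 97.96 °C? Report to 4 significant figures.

298.3 s

M c_p dT/dt = −UA(T − T_amb) + Q̇.
τ = M c_p/UA = 319.926 s; T_ss = T_amb + Q̇/UA = 17.64 + 1243/14.87 = 101.231 °C.
T(t) = T_ss + (T₀ − T_ss)e^(−t/τ); set T = 97.96:
t = −τ ln[(T − T_ss)/(T₀ − T_ss)] = −319.926 · ln(0.393584) = 298.319 s.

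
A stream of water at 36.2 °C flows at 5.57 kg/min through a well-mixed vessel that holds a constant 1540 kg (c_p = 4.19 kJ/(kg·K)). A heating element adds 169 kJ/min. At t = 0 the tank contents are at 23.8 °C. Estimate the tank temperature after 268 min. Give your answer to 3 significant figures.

Energy balance: M c_p dT/dt = ṁ c_p (T_in − T) + 169.
τ = M/ṁ = 276.48 min; T_ss = T_in + Q̇/(ṁ c_p) = 36.2 + 169/(5.57·4.19) = 43.441 °C.
Integrating: T(t) = T_ss + (T₀ − T_ss) e^(−t/τ).
T(268) = 43.441 + (-19.641)·e^(−268/276.48) = 43.441 + (-19.641)·0.37934 = 35.991 °C.

36.0 °C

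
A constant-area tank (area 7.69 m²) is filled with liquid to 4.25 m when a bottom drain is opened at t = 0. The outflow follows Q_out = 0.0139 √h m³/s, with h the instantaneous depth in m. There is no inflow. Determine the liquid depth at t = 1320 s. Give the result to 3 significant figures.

A dh/dt = −Q_out = −0.0139 √h.
∫ h^(−1/2) dh = −(0.0139/A) ∫ dt, giving 2√h = 2√h₀ − (0.0139/A) t.
√h = √4.25 − 0.0139·1320/(2·7.69) = 2.0616 − 1.1930 = 0.86857.
h = 0.86857² = 0.75442 m.

0.754 m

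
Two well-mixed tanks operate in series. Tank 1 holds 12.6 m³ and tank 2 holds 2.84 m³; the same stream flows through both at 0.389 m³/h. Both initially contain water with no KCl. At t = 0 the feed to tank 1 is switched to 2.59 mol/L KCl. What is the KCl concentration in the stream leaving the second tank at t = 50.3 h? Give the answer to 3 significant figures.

1.88 mol/L

Each tank obeys Vᵢ dCᵢ/dt = Q(Cᵢ₋₁ − Cᵢ), so τᵢ = Vᵢ/Q.
τ₁ = 12.6/0.389 = 32.391 h; τ₂ = 2.84/0.389 = 7.3008 h.
Tank 1: C₁ = C_in(1 − e^(−t/τ₁)). Tank 2 (τ₁ ≠ τ₂): C₂ = C_in[1 − (τ₁ e^(−t/τ₁) − τ₂ e^(−t/τ₂))/(τ₁ − τ₂)].
At t = 50.3: e^(−t/τ₁) = 0.21163, e^(−t/τ₂) = 0.0010182.
C₂ = 2.59·[1 − (32.391·0.21163 − 7.3008·0.0010182)/(25.090)] = 2.59·0.72708 = 1.8831 mol/L.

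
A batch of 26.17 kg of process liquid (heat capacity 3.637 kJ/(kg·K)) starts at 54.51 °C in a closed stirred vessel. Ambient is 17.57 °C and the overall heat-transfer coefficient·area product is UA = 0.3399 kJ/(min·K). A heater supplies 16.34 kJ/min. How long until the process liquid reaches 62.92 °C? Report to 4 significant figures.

394.3 min

Lumped-capacitance energy balance: M c_p dT/dt = UA(T_amb − T) + Q̇.
τ = M c_p/UA = 280.024 min; T_ss = T_amb + Q̇/UA = 17.57 + 16.34/0.3399 = 65.6430 °C.
T(t) = T_ss + (T₀ − T_ss)e^(−t/τ); set T = 62.92:
t = −τ ln[(T − T_ss)/(T₀ − T_ss)] = −280.024 · ln(0.244586) = 394.327 min.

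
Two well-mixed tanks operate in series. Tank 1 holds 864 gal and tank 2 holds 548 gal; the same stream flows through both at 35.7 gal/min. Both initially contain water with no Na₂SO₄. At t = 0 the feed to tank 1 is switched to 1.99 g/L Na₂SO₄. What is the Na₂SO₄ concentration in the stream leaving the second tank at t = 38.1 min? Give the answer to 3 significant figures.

1.15 g/L

Each tank obeys Vᵢ dCᵢ/dt = Q(Cᵢ₋₁ − Cᵢ), so τᵢ = Vᵢ/Q.
τ₁ = 864/35.7 = 24.202 min; τ₂ = 548/35.7 = 15.350 min.
Solving the cascade with C₁(0)=C₂(0)=0 gives C₂(t) = C_in[1 − (τ₁ e^(−t/τ₁) − τ₂ e^(−t/τ₂))/(τ₁ − τ₂)].
At t = 38.1: e^(−t/τ₁) = 0.20716, e^(−t/τ₂) = 0.083571.
C₂ = 1.99·[1 − (24.202·0.20716 − 15.350·0.083571)/(8.8515)] = 1.99·0.57852 = 1.1513 g/L.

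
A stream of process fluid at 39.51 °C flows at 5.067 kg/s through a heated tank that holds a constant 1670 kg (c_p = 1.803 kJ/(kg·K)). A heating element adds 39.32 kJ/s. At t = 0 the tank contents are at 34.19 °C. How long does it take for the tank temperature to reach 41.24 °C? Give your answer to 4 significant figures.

434.7 s

M c_p dT/dt = ṁ c_p (T_in − T) + Q̇.
τ = M/ṁ = 329.584 s; T_ss = T_in + Q̇/(ṁ c_p) = 43.8139 °C.
T(t) = T_ss + (T₀ − T_ss) e^(−t/τ). Set T = 41.24:
e^(−t/τ) = (41.24 − 43.8139)/(34.19 − 43.8139) = 0.267452
t = −329.584 · ln(0.267452) = 434.659 s.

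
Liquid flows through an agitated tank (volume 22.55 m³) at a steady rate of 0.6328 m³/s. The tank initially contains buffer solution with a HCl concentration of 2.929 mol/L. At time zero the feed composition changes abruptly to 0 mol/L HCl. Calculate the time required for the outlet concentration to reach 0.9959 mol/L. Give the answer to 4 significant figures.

38.44 s

Species balance: V dC/dt = Q(C_in − C) ⇒ τ = V/Q = 35.6353 s.
C(t) = C_in + (C₀ − C_in) e^(−t/τ). Set C = 0.9959 and solve for t:
e^(−t/τ) = (C − C_in)/(C₀ − C_in) = (0.9959 − 0)/(2.929 − 0) = 0.340014
t = −τ ln(…) = 35.6353 × 1.07877 = 38.4422 s.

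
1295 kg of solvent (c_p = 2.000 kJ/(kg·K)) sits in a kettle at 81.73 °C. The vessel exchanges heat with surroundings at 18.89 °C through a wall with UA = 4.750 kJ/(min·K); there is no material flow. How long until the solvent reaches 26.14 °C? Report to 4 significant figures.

1178 min

Lumped-capacitance energy balance: M c_p dT/dt = UA(T_amb − T).
τ = M c_p/UA = 545.263 min; T_ss = T_amb = 18.8900 °C.
T(t) = T_ss + (T₀ − T_ss)e^(−t/τ); set T = 26.14:
t = −τ ln[(T − T_ss)/(T₀ − T_ss)] = −545.263 · ln(0.115372) = 1177.55 min.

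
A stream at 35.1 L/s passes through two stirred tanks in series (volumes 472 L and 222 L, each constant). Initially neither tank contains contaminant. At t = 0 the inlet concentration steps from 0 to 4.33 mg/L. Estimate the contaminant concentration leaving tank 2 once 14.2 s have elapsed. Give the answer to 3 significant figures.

Species balance on tank i: dCᵢ/dt = (Cᵢ₋₁ − Cᵢ)/τᵢ with τᵢ = Vᵢ/Q.
τ₁ = 472/35.1 = 13.447 s; τ₂ = 222/35.1 = 6.3248 s.
Solving the cascade with C₁(0)=C₂(0)=0 gives C₂(t) = C_in[1 − (τ₁ e^(−t/τ₁) − τ₂ e^(−t/τ₂))/(τ₁ − τ₂)].
At t = 14.2: e^(−t/τ₁) = 0.34785, e^(−t/τ₂) = 0.10591.
C₂ = 4.33·[1 − (13.447·0.34785 − 6.3248·0.10591)/(7.1225)] = 4.33·0.43730 = 1.8935 mg/L.

1.89 mg/L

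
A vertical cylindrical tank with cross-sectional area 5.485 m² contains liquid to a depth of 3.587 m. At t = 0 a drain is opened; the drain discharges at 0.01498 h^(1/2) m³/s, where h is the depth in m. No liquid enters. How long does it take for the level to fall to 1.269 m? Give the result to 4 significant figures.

With no inflow, A dh/dt = −0.01498 √h.
Separate and integrate: 2(√h − √h₀) = −(0.01498/A) t.
t = 2A(√h₀ − √h)/0.01498 = 2·5.485·(√3.587 − √1.269)/0.01498
  = 10.9700 × (1.89394 − 1.12650) / 0.01498 = 562.003 s.

562.0 s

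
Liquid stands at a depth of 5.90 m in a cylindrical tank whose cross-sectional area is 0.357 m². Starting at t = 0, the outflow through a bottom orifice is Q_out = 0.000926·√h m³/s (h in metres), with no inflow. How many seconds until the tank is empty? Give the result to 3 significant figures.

A dh/dt = −Q_out = −0.000926 √h.
This is separable: 2 d(√h)/dt = −0.000926/A, so √h = √h₀ − (0.000926/(2A)) t.
Set h = 0: 2√h₀ = (0.000926/A) t_empty ⇒ t_empty = 2A√h₀/0.000926.
t_empty = 2·0.357·√5.90/0.000926 = 0.71400·2.4290/0.000926 = 1872.9 s.

1870 s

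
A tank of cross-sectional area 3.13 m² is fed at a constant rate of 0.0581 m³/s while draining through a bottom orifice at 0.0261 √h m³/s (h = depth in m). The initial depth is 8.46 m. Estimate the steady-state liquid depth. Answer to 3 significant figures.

Mass balance (ρ constant): A dh/dt = Q_in − 0.0261 √h. At steady state dh/dt = 0:
Q_in = 0.0261 √h_ss ⇒ √h_ss = 0.0581/0.0261 = 2.2261.
h_ss = 2.2261² = 4.9553 m. (Since h₀ = 8.46 m > h_ss, the level will fall toward this value.)

4.96 m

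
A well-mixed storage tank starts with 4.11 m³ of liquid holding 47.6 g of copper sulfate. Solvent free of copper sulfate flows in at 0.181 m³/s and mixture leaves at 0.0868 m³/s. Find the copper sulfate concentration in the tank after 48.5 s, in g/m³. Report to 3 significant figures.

2.75 g/m³

Total volume: dV/dt = Q_in − Q_out = 0.094200 m³/s, so V(t) = 4.11 + 0.094200 t and V(48.5) = 8.6787 m³.
Species balance (pure solvent in): dm/dt = −Q_out · m/V(t).
Separate: dm/m = −Q_out dt/V(t) ⇒ ln(m/m₀) = −(Q_out/(Q_in−Q_out)) ln(V/V₀).
m = m₀ (V₀/V)^(Q_out/(Q_in−Q_out)) = 47.6 × (4.11/8.6787)^(0.92144) = 23.905 g.
C = m/V = 23.905/8.6787 = 2.7545 g/m³.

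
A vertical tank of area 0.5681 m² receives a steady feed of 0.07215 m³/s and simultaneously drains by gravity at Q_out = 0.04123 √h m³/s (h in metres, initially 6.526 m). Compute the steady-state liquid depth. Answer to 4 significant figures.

3.062 m

Level balance: A dh/dt = 0.07215 − 0.04123 √h. Setting dh/dt = 0:
Q_in = 0.04123 √h_ss ⇒ √h_ss = 0.07215/0.04123 = 1.74994.
h_ss = 1.74994² = 3.06229 m. (Since h₀ = 6.526 m > h_ss, the level will fall toward this value.)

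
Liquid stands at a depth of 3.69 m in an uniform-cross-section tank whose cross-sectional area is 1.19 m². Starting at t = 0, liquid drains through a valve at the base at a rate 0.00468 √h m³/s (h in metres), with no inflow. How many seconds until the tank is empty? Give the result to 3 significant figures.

Mass balance (ρ constant): A dh/dt = −0.00468 √h.
Separate and integrate: 2(√h − √h₀) = −(0.00468/A) t.
Tank is empty when √h = 0: t_empty = 2A√h₀/0.00468.
t_empty = 2·1.19·√3.69/0.00468 = 2.3800·1.9209/0.00468 = 976.89 s.

977 s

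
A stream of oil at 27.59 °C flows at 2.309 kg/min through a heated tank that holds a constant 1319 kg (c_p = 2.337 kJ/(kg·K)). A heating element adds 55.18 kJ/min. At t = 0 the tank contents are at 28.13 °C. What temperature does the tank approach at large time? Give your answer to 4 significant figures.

Energy balance: M c_p dT/dt = ṁ c_p (T_in − T) + 55.18.
At steady state dT/dt = 0 ⇒ T_ss = T_in + Q̇/(ṁ c_p) = 27.59 + 55.18/(2.309·2.337) = 37.8158 °C.

37.82 °C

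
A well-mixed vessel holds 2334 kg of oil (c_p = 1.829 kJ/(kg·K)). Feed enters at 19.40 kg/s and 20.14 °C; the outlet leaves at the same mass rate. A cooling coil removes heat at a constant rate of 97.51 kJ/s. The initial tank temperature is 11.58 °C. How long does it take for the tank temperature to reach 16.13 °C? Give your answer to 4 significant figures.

M c_p dT/dt = ṁ c_p (T_in − T) − Q̇.
τ = M/ṁ = 120.309 s; T_ss = T_in − Q̇/(ṁ c_p) = 17.3919 °C.
T(t) = T_ss + (T₀ − T_ss) e^(−t/τ). Set T = 16.13:
e^(−t/τ) = (16.13 − 17.3919)/(11.58 − 17.3919) = 0.217122
t = −120.309 · ln(0.217122) = 183.748 s.

183.7 s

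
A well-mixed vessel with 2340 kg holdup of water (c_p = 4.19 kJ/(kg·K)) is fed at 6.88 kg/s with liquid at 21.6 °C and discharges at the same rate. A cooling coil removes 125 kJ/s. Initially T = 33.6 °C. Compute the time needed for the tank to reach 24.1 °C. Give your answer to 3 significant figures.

296 s

Energy balance: M c_p dT/dt = ṁ c_p (T_in − T) − 125.
τ = M/ṁ = 340.12 s; T_ss = T_in − Q̇/(ṁ c_p) = 17.264 °C.
T(t) = T_ss + (T₀ − T_ss) e^(−t/τ). Set T = 24.1:
e^(−t/τ) = (24.1 − 17.264)/(33.6 − 17.264) = 0.41847
t = −340.12 · ln(0.41847) = 296.29 s.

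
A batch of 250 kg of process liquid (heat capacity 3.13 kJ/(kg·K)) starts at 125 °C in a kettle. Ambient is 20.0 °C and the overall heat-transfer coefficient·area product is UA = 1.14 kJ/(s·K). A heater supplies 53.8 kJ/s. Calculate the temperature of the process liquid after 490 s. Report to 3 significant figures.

95.5 °C

First-law balance (no shaft work): M c_p dT/dt = −UA(T − T_amb) + Q̇.
dT/dt = (T_ss − T)/τ with T_ss = T_amb + Q̇/UA = 20.0 + 53.8/1.14 = 67.193 °C, τ = M c_p/UA = 250·3.13/1.14 = 686.40 s.
Integrating: T(t) = T_ss + (T₀ − T_ss) e^(−t/τ).
T(490) = 67.193 + (57.807)·0.48975 = 95.504 °C.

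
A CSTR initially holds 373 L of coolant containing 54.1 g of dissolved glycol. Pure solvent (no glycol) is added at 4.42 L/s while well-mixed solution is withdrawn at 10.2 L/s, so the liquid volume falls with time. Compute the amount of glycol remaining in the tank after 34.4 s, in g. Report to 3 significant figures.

Total volume: dV/dt = Q_in − Q_out = -5.7800 L/s, so V(t) = 373 − 5.7800 t and V(34.4) = 174.17 L.
No glycol enters, so dm/dt = −Q_out · (m/V).
dm/m = −Q_out dt/(V₀ − 5.7800 t); integrating gives ln(m/m₀) = −(Q_out/(Q_in−Q_out)) ln(V/V₀).
m = m₀ (V₀/V)^(Q_out/(Q_in−Q_out)) = 54.1 × (373/174.17)^(-1.7647) = 14.110 g.

14.1 g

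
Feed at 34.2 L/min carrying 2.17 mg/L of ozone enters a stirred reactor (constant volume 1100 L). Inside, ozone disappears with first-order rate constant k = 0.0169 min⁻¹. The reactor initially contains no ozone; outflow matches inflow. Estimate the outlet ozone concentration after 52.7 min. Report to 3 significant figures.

V dC/dt = Q(C_in − C) − k V C.
This is linear with rate a = Q/V + k = 0.047991 min⁻¹.
C_ss = Q C_in/(Q + kV) = 1.4058 mg/L; C(t) = C_ss + (C₀ − C_ss) e^(−a t).
C(52.7) = 1.4058 + (-1.4058)·e^(−0.047991·52.7) = 1.4058 + (-1.4058)·0.079729 = 1.2937 mg/L.

1.29 mg/L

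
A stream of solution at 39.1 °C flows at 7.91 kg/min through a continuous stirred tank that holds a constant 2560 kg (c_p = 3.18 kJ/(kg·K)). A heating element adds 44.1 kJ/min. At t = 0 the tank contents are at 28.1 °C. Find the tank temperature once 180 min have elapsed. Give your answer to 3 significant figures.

M c_p dT/dt = ṁ c_p (T_in − T) + Q̇.
Rearrange: dT/dt = (T_ss − T)/τ with τ = M/ṁ = 323.64 min and T_ss = T_in + Q̇/(ṁ c_p) = 40.853 °C.
T approaches T_ss exponentially: T(t) = T_ss + (T₀ − T_ss) e^(−t/τ).
T(180) = 40.853 + (-12.753)·e^(−180/323.64) = 40.853 + (-12.753)·0.57340 = 33.541 °C.

33.5 °C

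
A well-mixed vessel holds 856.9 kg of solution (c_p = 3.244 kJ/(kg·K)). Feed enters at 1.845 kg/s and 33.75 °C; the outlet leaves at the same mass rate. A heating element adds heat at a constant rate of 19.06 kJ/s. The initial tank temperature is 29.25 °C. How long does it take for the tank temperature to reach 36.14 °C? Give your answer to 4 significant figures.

M c_p dT/dt = ṁ c_p (T_in − T) + Q̇.
τ = M/ṁ = 464.444 s; T_ss = T_in + Q̇/(ṁ c_p) = 36.9345 °C.
T(t) = T_ss + (T₀ − T_ss) e^(−t/τ). Set T = 36.14:
e^(−t/τ) = (36.14 − 36.9345)/(29.25 − 36.9345) = 0.103394
t = −464.444 · ln(0.103394) = 1053.92 s.

1054 s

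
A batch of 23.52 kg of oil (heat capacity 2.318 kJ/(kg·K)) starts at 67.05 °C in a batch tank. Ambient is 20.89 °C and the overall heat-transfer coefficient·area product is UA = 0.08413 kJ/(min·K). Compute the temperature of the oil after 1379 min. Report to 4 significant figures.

26.39 °C

M c_p dT/dt = −UA(T − T_amb).
dT/dt = (T_ss − T)/τ with T_ss = T_amb = 20.8900 °C, τ = M c_p/UA = 23.52·2.318/0.08413 = 648.037 min.
Integrating: T(t) = T_ss + (T₀ − T_ss) e^(−t/τ).
T(1379) = 20.8900 + (46.1600)·0.119079 = 26.3867 °C.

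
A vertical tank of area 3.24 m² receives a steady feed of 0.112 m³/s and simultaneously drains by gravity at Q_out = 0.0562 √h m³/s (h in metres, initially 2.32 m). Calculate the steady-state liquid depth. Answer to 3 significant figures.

3.97 m

Volume balance on the tank: A dh/dt = Q_in − 0.0562 √h. At steady state dh/dt = 0:
Q_in = 0.0562 √h_ss ⇒ √h_ss = 0.112/0.0562 = 1.9929.
h_ss = 1.9929² = 3.9716 m. (Since h₀ = 2.32 m < h_ss, the level will rise toward this value.)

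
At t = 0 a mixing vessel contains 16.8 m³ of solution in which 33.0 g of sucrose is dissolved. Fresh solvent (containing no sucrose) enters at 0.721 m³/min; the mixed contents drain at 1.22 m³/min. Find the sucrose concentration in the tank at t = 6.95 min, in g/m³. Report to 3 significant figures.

Total volume: dV/dt = Q_in − Q_out = -0.49900 m³/min, so V(t) = 16.8 − 0.49900 t and V(6.95) = 13.332 m³.
Species balance (pure solvent in): dm/dt = −Q_out · m/V(t).
dm/m = −Q_out dt/(V₀ − 0.49900 t); integrating gives ln(m/m₀) = −(Q_out/(Q_in−Q_out)) ln(V/V₀).
m = m₀ (V₀/V)^(Q_out/(Q_in−Q_out)) = 33.0 × (16.8/13.332)^(-2.4449) = 18.750 g.
C = m/V = 18.750/13.332 = 1.4064 g/m³.

1.41 g/m³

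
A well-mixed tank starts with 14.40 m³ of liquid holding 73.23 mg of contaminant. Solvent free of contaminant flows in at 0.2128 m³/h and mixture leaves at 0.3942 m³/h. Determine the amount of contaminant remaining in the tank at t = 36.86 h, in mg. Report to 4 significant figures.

18.86 mg

Total volume: dV/dt = Q_in − Q_out = -0.181400 m³/h, so V(t) = 14.40 − 0.181400 t and V(36.86) = 7.71360 m³.
Solute balance: dm/dt = 0 − Q_out C = −Q_out m/V(t).
Separate: dm/m = −Q_out dt/V(t) ⇒ ln(m/m₀) = −(Q_out/(Q_in−Q_out)) ln(V/V₀).
m = m₀ (V₀/V)^(Q_out/(Q_in−Q_out)) = 73.23 × (14.40/7.71360)^(-2.17310) = 18.8604 mg.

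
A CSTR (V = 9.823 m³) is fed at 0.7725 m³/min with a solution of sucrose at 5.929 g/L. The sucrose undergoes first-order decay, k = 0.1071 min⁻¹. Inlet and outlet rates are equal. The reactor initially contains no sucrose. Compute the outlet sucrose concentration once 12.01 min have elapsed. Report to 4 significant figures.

2.241 g/L

V dC/dt = Q(C_in − C) − k V C.
dC/dt = (Q/V) C_in − (Q/V + k) C; effective rate a = Q/V + k = 0.0786420 + 0.1071 = 0.185742 min⁻¹.
C_ss = Q C_in/(Q + kV) = 2.51030 g/L; C(t) = C_ss + (C₀ − C_ss) e^(−a t).
C(12.01) = 2.51030 + (-2.51030)·e^(−0.185742·12.01) = 2.51030 + (-2.51030)·0.107447 = 2.24058 g/L.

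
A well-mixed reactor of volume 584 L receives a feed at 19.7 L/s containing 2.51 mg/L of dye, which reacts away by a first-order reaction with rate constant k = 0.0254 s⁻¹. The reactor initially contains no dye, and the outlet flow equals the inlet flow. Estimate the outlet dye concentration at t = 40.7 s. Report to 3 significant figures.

Accumulation = in − out − consumed: V dC/dt = Q C_in − Q C − k V C.
dC/dt = (Q/V) C_in − (Q/V + k) C; effective rate a = Q/V + k = 0.033733 + 0.0254 = 0.059133 s⁻¹.
C_ss = Q C_in/(Q + kV) = 1.4319 mg/L; C(t) = C_ss + (C₀ − C_ss) e^(−a t).
C(40.7) = 1.4319 + (-1.4319)·e^(−0.059133·40.7) = 1.4319 + (-1.4319)·0.090111 = 1.3028 mg/L.

1.30 mg/L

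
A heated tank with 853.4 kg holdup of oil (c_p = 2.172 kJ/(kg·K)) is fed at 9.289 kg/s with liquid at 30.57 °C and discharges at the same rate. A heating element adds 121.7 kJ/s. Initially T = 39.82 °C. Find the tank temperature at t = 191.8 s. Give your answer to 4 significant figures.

Heat balance on the well-mixed liquid: M c_p dT/dt = ṁ c_p (T_in − T) + 121.7.
τ = M/ṁ = 91.8721 s; T_ss = T_in + Q̇/(ṁ c_p) = 30.57 + 121.7/(9.289·2.172) = 36.6020 °C.
This is linear first-order; T(t) = T_ss + (T₀ − T_ss) e^(−t/τ).
T(191.8) = 36.6020 + (3.21799)·e^(−191.8/91.8721) = 36.6020 + (3.21799)·0.123974 = 37.0010 °C.

37.00 °C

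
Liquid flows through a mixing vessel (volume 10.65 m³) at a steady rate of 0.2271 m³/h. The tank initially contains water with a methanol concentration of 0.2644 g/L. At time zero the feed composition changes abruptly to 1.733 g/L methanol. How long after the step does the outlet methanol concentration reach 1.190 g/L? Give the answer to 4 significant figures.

46.66 h

Mass balance on the solute (V constant): V dC/dt = Q(C_in − C), so τ = V/Q = 46.8956 h.
C(t) = C_in + (C₀ − C_in) e^(−t/τ). Set C = 1.190 and solve for t:
e^(−t/τ) = (C − C_in)/(C₀ − C_in) = (1.190 − 1.733)/(0.2644 − 1.733) = 0.369740
t = −τ ln(…) = 46.8956 × 0.994956 = 46.6591 h.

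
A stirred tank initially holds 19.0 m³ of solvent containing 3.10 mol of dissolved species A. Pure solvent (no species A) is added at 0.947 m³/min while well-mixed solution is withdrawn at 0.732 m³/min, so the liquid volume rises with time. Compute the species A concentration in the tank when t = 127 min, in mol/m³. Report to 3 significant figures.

Let m(t) be the amount of species A. Volume: V(t) = V₀ + (Q_in − Q_out) t = 19.0 + 0.21500 t; V(127) = 46.305 m³.
Species balance (pure solvent in): dm/dt = −Q_out · m/V(t).
dm/m = −Q_out dt/(V₀ + 0.21500 t); integrating gives ln(m/m₀) = −(Q_out/(Q_in−Q_out)) ln(V/V₀).
m = m₀ (V₀/V)^(Q_out/(Q_in−Q_out)) = 3.10 × (19.0/46.305)^(3.4047) = 0.14934 mol.
C = m/V = 0.14934/46.305 = 0.0032252 mol/m³.

0.00323 mol/m³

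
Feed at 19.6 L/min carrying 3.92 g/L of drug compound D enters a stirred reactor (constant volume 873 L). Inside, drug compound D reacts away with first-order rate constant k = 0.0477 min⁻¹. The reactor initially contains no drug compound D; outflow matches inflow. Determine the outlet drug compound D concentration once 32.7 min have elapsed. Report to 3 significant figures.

Accumulation = in − out − consumed: V dC/dt = Q C_in − Q C − k V C.
dC/dt = (Q/V) C_in − (Q/V + k) C; effective rate a = Q/V + k = 0.022451 + 0.0477 = 0.070151 min⁻¹.
C_ss = Q C_in/(Q + kV) = 1.2546 g/L; C(t) = C_ss + (C₀ − C_ss) e^(−a t).
C(32.7) = 1.2546 + (-1.2546)·e^(−0.070151·32.7) = 1.2546 + (-1.2546)·0.10087 = 1.1280 g/L.

1.13 g/L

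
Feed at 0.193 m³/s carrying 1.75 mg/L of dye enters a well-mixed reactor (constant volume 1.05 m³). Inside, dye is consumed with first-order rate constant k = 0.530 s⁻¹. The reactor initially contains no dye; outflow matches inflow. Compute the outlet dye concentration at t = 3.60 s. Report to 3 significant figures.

0.416 mg/L

Accumulation = in − out − consumed: V dC/dt = Q C_in − Q C − k V C.
dC/dt = (Q/V) C_in − (Q/V + k) C; effective rate a = Q/V + k = 0.18381 + 0.530 = 0.71381 s⁻¹.
C_ss = Q C_in/(Q + kV) = 0.45063 mg/L; C(t) = C_ss + (C₀ − C_ss) e^(−a t).
C(3.60) = 0.45063 + (-0.45063)·e^(−0.71381·3.60) = 0.45063 + (-0.45063)·0.076557 = 0.41613 mg/L.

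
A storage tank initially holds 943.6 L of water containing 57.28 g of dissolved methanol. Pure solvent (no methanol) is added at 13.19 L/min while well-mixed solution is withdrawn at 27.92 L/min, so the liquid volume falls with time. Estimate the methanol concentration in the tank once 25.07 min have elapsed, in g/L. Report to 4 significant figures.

Let m(t) be the amount of methanol. Volume: V(t) = V₀ + (Q_in − Q_out) t = 943.6 − 14.7300 t; V(25.07) = 574.319 L.
Species balance (pure solvent in): dm/dt = −Q_out · m/V(t).
Separate: dm/m = −Q_out dt/V(t) ⇒ ln(m/m₀) = −(Q_out/(Q_in−Q_out)) ln(V/V₀).
m = m₀ (V₀/V)^(Q_out/(Q_in−Q_out)) = 57.28 × (943.6/574.319)^(-1.89545) = 22.3500 g.
C = m/V = 22.3500/574.319 = 0.0389157 g/L.

0.03892 g/L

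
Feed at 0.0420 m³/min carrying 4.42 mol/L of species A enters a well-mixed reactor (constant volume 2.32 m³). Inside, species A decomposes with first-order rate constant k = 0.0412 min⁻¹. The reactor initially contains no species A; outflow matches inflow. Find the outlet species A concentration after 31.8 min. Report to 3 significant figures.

1.14 mol/L

Species balance: V dC/dt = Q C_in − Q C − k V C.
dC/dt = (Q/V) C_in − (Q/V + k) C; effective rate a = Q/V + k = 0.018103 + 0.0412 = 0.059303 min⁻¹.
C_ss = Q C_in/(Q + kV) = 1.3493 mol/L; C(t) = C_ss + (C₀ − C_ss) e^(−a t).
C(31.8) = 1.3493 + (-1.3493)·e^(−0.059303·31.8) = 1.3493 + (-1.3493)·0.15170 = 1.1446 mol/L.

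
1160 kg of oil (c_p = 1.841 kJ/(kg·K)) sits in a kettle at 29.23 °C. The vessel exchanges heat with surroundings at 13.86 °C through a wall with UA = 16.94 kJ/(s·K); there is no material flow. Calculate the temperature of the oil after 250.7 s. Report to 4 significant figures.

15.96 °C

M c_p dT/dt = −UA(T − T_amb).
dT/dt = (T_ss − T)/τ with T_ss = T_amb = 13.8600 °C, τ = M c_p/UA = 1160·1.841/16.94 = 126.066 s.
Solution: T(t) = T_ss + (T₀ − T_ss) e^(−t/τ).
T(250.7) = 13.8600 + (15.3700)·0.136882 = 15.9639 °C.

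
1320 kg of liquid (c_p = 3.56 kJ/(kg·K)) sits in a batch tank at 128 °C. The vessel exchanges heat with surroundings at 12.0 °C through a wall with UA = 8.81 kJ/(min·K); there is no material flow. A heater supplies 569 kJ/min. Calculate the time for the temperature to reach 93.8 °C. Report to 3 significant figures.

M c_p dT/dt = −UA(T − T_amb) + Q̇.
τ = M c_p/UA = 533.39 min; T_ss = T_amb + Q̇/UA = 12.0 + 569/8.81 = 76.586 °C.
T(t) = T_ss + (T₀ − T_ss)e^(−t/τ); set T = 93.8:
t = −τ ln[(T − T_ss)/(T₀ − T_ss)] = −533.39 · ln(0.33482) = 583.63 min.

584 min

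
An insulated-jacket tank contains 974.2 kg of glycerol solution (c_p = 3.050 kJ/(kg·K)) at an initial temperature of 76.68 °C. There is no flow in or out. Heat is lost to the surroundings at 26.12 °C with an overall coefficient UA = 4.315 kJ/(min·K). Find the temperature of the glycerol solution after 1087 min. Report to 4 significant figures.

Lumped-capacitance energy balance: M c_p dT/dt = UA(T_amb − T).
dT/dt = (T_ss − T)/τ with T_ss = T_amb = 26.1200 °C, τ = M c_p/UA = 974.2·3.050/4.315 = 688.600 min.
Solution: T(t) = T_ss + (T₀ − T_ss) e^(−t/τ).
T(1087) = 26.1200 + (50.5600)·0.206271 = 36.5491 °C.

36.55 °C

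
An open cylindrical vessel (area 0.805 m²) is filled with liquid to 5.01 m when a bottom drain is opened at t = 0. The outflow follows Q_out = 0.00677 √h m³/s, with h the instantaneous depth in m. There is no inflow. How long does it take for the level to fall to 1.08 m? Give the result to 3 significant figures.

Mass balance (ρ constant): A dh/dt = −0.00677 √h.
∫ h^(−1/2) dh = −(0.00677/A) ∫ dt, giving 2√h = 2√h₀ − (0.00677/A) t.
t = 2A(√h₀ − √h)/0.00677 = 2·0.805·(√5.01 − √1.08)/0.00677
  = 1.6100 × (2.2383 − 1.0392) / 0.00677 = 285.16 s.

285 s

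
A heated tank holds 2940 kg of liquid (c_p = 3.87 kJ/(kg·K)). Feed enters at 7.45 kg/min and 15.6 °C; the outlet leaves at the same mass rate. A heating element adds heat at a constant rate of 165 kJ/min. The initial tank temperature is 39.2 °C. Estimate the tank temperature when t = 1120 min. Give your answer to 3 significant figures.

M c_p dT/dt = ṁ c_p (T_in − T) + Q̇.
Rearrange: dT/dt = (T_ss − T)/τ with τ = M/ṁ = 394.63 min and T_ss = T_in + Q̇/(ṁ c_p) = 21.323 °C.
Integrating: T(t) = T_ss + (T₀ − T_ss) e^(−t/τ).
T(1120) = 21.323 + (17.877)·e^(−1120/394.63) = 21.323 + (17.877)·0.058537 = 22.369 °C.

22.4 °C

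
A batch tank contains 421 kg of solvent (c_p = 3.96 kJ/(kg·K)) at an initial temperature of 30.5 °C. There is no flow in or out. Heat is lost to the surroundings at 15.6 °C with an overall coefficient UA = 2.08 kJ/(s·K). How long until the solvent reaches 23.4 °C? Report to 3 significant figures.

Lumped-capacitance energy balance: M c_p dT/dt = UA(T_amb − T).
τ = M c_p/UA = 801.52 s; T_ss = T_amb = 15.600 °C.
T(t) = T_ss + (T₀ − T_ss)e^(−t/τ); set T = 23.4:
t = −τ ln[(T − T_ss)/(T₀ − T_ss)] = −801.52 · ln(0.52349) = 518.77 s.

519 s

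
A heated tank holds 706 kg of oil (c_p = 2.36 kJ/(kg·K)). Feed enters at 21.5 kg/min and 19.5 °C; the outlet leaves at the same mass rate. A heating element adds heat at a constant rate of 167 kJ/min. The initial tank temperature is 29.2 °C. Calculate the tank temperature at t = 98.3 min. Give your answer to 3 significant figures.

23.1 °C

M c_p dT/dt = ṁ c_p (T_in − T) + Q̇.
τ = M/ṁ = 32.837 min; T_ss = T_in + Q̇/(ṁ c_p) = 19.5 + 167/(21.5·2.36) = 22.791 °C.
Integrating: T(t) = T_ss + (T₀ − T_ss) e^(−t/τ).
T(98.3) = 22.791 + (6.4087)·e^(−98.3/32.837) = 22.791 + (6.4087)·0.050109 = 23.112 °C.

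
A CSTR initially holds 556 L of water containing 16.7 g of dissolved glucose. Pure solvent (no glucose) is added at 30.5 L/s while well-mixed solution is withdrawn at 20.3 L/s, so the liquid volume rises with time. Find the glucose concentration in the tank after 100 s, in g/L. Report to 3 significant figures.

0.00133 g/L

Total volume: dV/dt = Q_in − Q_out = 10.200 L/s, so V(t) = 556 + 10.200 t and V(100) = 1576.0 L.
Species balance (pure solvent in): dm/dt = −Q_out · m/V(t).
dm/m = −Q_out dt/(V₀ + 10.200 t); integrating gives ln(m/m₀) = −(Q_out/(Q_in−Q_out)) ln(V/V₀).
m = m₀ (V₀/V)^(Q_out/(Q_in−Q_out)) = 16.7 × (556/1576.0)^(1.9902) = 2.0999 g.
C = m/V = 2.0999/1576.0 = 0.0013324 g/L.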